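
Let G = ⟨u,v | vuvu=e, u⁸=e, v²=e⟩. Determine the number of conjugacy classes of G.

The conjugacy classes (representative and size) are:
  [e] (size 1), [u] (size 2), [u⁶] (size 2), [u³] (size 2), [u⁴] (size 1), [v] (size 4), [u⁵v] (size 4).
Class equation: 1 + 2 + 2 + 2 + 1 + 4 + 4 = 16 = |G|. So G has 7 conjugacy classes.

Answer: 7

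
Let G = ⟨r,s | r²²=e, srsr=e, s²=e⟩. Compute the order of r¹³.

Compute successive powers until reaching e:
  (r¹³)¹ = r¹³, (r¹³)² = r⁴, (r¹³)³ = r¹⁷, (r¹³)⁴ = r⁸, (r¹³)⁵ = r²¹, (r¹³)⁶ = r¹², (r¹³)⁷ = r³, (r¹³)⁸ = r¹⁶, (r¹³)⁹ = r⁷, (r¹³)¹⁰ = r²⁰, (r¹³)¹¹ = r¹¹, (r¹³)¹² = r², (r¹³)¹³ = r¹⁵, (r¹³)¹⁴ = r⁶, (r¹³)¹⁵ = r¹⁹, (r¹³)¹⁶ = r¹⁰, (r¹³)¹⁷ = r, (r¹³)¹⁸ = r¹⁴, (r¹³)¹⁹ = r⁵, (r¹³)²⁰ = r¹⁸, (r¹³)²¹ = r⁹, (r¹³)²² = e.
The smallest positive k with (r¹³)ᵏ = e is 22.

Answer: 22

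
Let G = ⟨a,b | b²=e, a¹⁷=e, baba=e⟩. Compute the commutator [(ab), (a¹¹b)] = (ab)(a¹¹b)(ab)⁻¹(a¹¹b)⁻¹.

[(ab), (a¹¹b)] = (ab)·(a¹¹b)·(ab)⁻¹·(a¹¹b)⁻¹.
  (ab) · (a¹¹b) = a⁷
  (a⁷) · (ab) = a⁸b
  (a⁸b) · (a¹¹b) = a¹⁴

Answer: a¹⁴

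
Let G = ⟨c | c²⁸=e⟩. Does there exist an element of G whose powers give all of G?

|G| = 28. The element c has order 28 (its powers give 28 distinct elements), so ⟨c⟩ = G and G is cyclic.

Answer: Yes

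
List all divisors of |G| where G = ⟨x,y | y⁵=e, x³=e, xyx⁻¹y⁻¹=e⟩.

|G| = 15 = 3 · 5. By Lagrange's theorem the order of any subgroup divides 15; the divisors of 15 are 1, 3, 5, 15.

Answer: 1, 3, 5, 15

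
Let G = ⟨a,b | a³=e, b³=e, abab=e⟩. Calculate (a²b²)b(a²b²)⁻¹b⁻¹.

[(a²b²), b] = (a²b²)·b·(a²b²)⁻¹·b⁻¹.
  (a²b²) · b = a²
  (a²) · (a²b²) = ab²
  (ab²) · (b²) = ab

Answer: ab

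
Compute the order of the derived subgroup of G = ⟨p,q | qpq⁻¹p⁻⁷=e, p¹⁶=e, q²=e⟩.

G' = [G, G] is generated by all commutators. The generator-pair commutators are: [p, q] = p¹⁰.
The subgroup they normally generate is {e, p², p⁴, p⁶, p⁸, p¹⁰, p¹², p¹⁴}, of order 8.
Check: |G/G'| = 32/8 = 4 is the order of the abelianisation.

Answer: 8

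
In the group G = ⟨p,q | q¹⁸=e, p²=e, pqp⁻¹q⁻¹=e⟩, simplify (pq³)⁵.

Compute successive powers of (pq³), reducing at each step:
  (pq³)²: (pq³) · p = q³;   (q³) · q³ = q⁶
  (pq³)³: (q⁶) · p = pq⁶;   (pq⁶) · q³ = pq⁹
  (pq³)⁴: (pq⁹) · p = q⁹;   (q⁹) · q³ = q¹²
  (pq³)⁵: (q¹²) · p = pq¹²;   (pq¹²) · q³ = pq¹⁵

Answer: pq¹⁵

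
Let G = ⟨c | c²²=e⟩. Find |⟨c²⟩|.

|⟨c²⟩| equals the order of c². Compute successive powers until reaching e:
  (c²)¹ = c², (c²)² = c⁴, (c²)³ = c⁶, (c²)⁴ = c⁸, (c²)⁵ = c¹⁰, (c²)⁶ = c¹², (c²)⁷ = c¹⁴, (c²)⁸ = c¹⁶, (c²)⁹ = c¹⁸, (c²)¹⁰ = c²⁰, (c²)¹¹ = e.
The smallest positive k with (c²)ᵏ = e is 11, so |⟨c²⟩| = 11.

Answer: 11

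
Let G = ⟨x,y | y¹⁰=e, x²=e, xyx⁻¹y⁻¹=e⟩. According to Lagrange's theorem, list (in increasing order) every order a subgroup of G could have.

|G| = 20 = 2² · 5. By Lagrange's theorem the order of any subgroup divides 20; the divisors of 20 are 1, 2, 4, 5, 10, 20.

Answer: 1, 2, 4, 5, 10, 20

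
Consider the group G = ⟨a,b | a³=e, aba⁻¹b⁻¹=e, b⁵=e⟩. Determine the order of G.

Enumerate words in the generators, reducing via the relations: the distinct elements are
  {a, b, e, ab, a², b², b³, b⁴, ab², ab³, ab⁴, a²b, a²b², a²b³, a²b⁴}.
No further products give new elements, so |G| = 15.

Answer: 15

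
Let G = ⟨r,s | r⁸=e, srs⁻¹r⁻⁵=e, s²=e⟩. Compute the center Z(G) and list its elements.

An element z ∈ Z(G) iff z commutes with every generator.
For example r² is central: (r²)·r = r³ = r·(r²); (r²)·s = r²s = s·(r²).
Whereas r ∉ Z(G) since r·s = rs ≠ r⁵s = s·r.
Checking each of the 16 elements this way gives Z(G) = {e, r², r⁴, r⁶}, of order 4.

Answer: {e, r², r⁴, r⁶}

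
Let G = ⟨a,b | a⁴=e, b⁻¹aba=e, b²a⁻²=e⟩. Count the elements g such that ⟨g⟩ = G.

⟨g⟩ = G would require ord(g) = |G| = 8, but the maximum element order in G is 4 < 8. So G is not cyclic and no single element generates it: the count is 0.

Answer: 0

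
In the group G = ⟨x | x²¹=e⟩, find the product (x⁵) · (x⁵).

Compute (x⁵) · (x⁵) by multiplying left to right and reducing via the relations at each step:
  (x⁵) · x⁵ = x¹⁰

Answer: x¹⁰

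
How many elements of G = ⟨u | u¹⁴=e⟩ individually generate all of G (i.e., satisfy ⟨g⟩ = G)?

G is cyclic of order 14. An element generates G iff its order is 14, and a cyclic group of order 14 has exactly φ(14) = 6 such elements.

Answer: 6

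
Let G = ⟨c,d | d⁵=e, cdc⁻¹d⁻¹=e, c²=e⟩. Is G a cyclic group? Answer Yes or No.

|G| = 10. The element cd has order 10 (its powers give 10 distinct elements), so ⟨cd⟩ = G and G is cyclic.

Answer: Yes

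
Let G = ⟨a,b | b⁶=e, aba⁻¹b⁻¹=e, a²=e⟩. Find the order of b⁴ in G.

Compute successive powers until reaching e:
  (b⁴)¹ = b⁴, (b⁴)² = b², (b⁴)³ = e.
The smallest positive k with (b⁴)ᵏ = e is 3.

Answer: 3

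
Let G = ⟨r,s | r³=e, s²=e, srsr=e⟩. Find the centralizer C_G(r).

⟨r⟩ ⊆ C_G(r) since powers of r commute with r; so |C_G(r)| ≥ |⟨r⟩| = 3.
By orbit–stabilizer, |C_G(r)| = |G| / |conj. class of r| = 6 / 2 = 3.
The 3 elements commuting with r are {e, r, r²}.

Answer: {e, r, r²}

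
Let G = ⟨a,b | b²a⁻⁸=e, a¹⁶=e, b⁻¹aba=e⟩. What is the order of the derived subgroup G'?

G' = [G, G] is generated by all commutators. The generator-pair commutators are: [a, b] = a².
The subgroup they normally generate is {e, a², a⁴, a⁶, a⁸, a¹⁰, a¹², a¹⁴}, of order 8.
Check: |G/G'| = 32/8 = 4 is the order of the abelianisation.

Answer: 8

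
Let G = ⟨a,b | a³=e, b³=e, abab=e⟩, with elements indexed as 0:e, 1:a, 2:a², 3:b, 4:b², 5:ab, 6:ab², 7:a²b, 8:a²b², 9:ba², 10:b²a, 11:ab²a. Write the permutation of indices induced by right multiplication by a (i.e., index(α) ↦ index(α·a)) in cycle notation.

(0 1 2)(3 8 9)(4 10 5)(6 11 7)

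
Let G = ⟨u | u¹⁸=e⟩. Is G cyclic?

|G| = 18. The element u has order 18 (its powers give 18 distinct elements), so ⟨u⟩ = G and G is cyclic.

Answer: Yes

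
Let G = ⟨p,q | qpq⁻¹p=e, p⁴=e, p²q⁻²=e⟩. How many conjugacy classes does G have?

The conjugacy classes (representative and size) are:
  [e] (size 1), [p³] (size 2), [p²] (size 1), [q⁻¹] (size 2), [pq] (size 2).
Class equation: 1 + 2 + 1 + 2 + 2 = 8 = |G|. So G has 5 conjugacy classes.

Answer: 5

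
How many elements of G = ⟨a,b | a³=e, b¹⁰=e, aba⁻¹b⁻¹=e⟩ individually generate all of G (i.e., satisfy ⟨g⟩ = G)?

G is cyclic of order 30. An element generates G iff its order is 30, and a cyclic group of order 30 has exactly φ(30) = 8 such elements.

Answer: 8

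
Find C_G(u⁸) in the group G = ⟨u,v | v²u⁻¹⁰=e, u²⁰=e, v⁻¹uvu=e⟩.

⟨u⁸⟩ ⊆ C_G(u⁸) since powers of u⁸ commute with u⁸; so |C_G(u⁸)| ≥ |⟨u⁸⟩| = 5.
By orbit–stabilizer, |C_G(u⁸)| = |G| / |conj. class of u⁸| = 40 / 2 = 20.
The 20 elements commuting with u⁸ are {e, u, u², u³, u⁴, u⁵, u⁶, u⁷, u⁸, u⁹, u¹⁰, u¹¹, u¹², u¹³, u¹⁴, u¹⁵, u¹⁶, u¹⁷, u¹⁸, u¹⁹}.

Answer: {e, u, u², u³, u⁴, u⁵, u⁶, u⁷, u⁸, u⁹, u¹⁰, u¹¹, u¹², u¹³, u¹⁴, u¹⁵, u¹⁶, u¹⁷, u¹⁸, u¹⁹}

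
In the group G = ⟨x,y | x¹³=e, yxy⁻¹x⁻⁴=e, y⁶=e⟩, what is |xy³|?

Compute successive powers until reaching e:
  (xy³)¹ = xy³, (xy³)² = e.
The smallest positive k with (xy³)ᵏ = e is 2.

Answer: 2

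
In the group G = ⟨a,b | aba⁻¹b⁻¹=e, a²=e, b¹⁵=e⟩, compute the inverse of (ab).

The order of (ab) is 30 (smallest k with (ab)ᵏ = e), so (ab)⁻¹ = (ab)²⁹ = ab¹⁴.
Check: (ab) · (ab¹⁴) → (ab) · a = b;   b · b¹⁴ = e, giving e as required.

Answer: ab¹⁴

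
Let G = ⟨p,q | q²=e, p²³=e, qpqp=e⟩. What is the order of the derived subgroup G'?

G' = [G, G] is generated by all commutators. The generator-pair commutators are: [p, q] = p².
The subgroup they normally generate is {e, p, p², p³, p⁴, p⁵, p⁶, p⁷, p⁸, p⁹, p¹⁰, p¹¹, p¹², p¹³, p¹⁴, p¹⁵, p¹⁶, p¹⁷, p¹⁸, p¹⁹, p²⁰, p²¹, p²²}, of order 23.
Check: |G/G'| = 46/23 = 2 is the order of the abelianisation.

Answer: 23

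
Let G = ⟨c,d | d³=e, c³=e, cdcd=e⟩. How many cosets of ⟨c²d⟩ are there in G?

First find ord(c²d) by computing successive powers:
  (c²d)¹ = c²d, (c²d)² = d²c, (c²d)³ = e.
So |⟨c²d⟩| = ord(c²d) = 3. With |G| = 12, by Lagrange [G : ⟨c²d⟩] = 12/3 = 4.

Answer: 4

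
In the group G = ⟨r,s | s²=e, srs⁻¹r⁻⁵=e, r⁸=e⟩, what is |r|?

Compute successive powers until reaching e:
  r¹ = r, r² = r², r³ = r³, r⁴ = r⁴, r⁵ = r⁵, r⁶ = r⁶, r⁷ = r⁷, r⁸ = e.
The smallest positive k with rᵏ = e is 8.

Answer: 8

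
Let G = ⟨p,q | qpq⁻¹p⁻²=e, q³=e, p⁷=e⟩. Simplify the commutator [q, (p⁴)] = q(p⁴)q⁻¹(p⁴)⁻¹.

[q, (p⁴)] = q·(p⁴)·q⁻¹·(p⁴)⁻¹.
  q · (p⁴) = pq
  (pq) · (q²) = p
  p · (p³) = p⁴

Answer: p⁴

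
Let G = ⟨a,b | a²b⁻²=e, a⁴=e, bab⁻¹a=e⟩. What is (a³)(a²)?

Compute (a³) · (a²) by multiplying left to right and reducing via the relations at each step:
  (a³) · a² = a

Answer: a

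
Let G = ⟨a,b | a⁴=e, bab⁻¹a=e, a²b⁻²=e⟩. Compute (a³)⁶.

Compute successive powers of (a³), reducing at each step:
  (a³)²: (a³) · a³ = a²
  (a³)³: (a²) · a³ = a
  (a³)⁴: a · a³ = e
  (a³)⁵: e · a³ = a³
  (a³)⁶: (a³) · a³ = a²

Answer: a²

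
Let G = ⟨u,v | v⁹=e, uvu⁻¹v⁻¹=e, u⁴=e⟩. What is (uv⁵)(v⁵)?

Compute (uv⁵) · (v⁵) by multiplying left to right and reducing via the relations at each step:
  (uv⁵) · v⁵ = uv

Answer: uv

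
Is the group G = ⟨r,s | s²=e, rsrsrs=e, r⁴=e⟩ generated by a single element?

Every cyclic group is abelian. But r·s = rs while s·r = sr, so r·s ≠ s·r and G is not abelian. Hence G is not cyclic.

Answer: No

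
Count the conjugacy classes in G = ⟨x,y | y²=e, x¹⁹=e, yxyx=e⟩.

The conjugacy classes (representative and size) are:
  [e] (size 1), [x¹⁸] (size 2), [x²] (size 2), [x¹⁶] (size 2), [x⁴] (size 2), [x¹⁴] (size 2), [x¹³] (size 2), [x¹²] (size 2), [x⁸] (size 2), [x⁹] (size 2), [y] (size 19).
Class equation: 1 + 2 + 2 + 2 + 2 + 2 + 2 + 2 + 2 + 2 + 19 = 38 = |G|. So G has 11 conjugacy classes.

Answer: 11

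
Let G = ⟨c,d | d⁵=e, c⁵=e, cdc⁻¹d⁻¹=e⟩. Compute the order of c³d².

Compute successive powers until reaching e:
  (c³d²)¹ = c³d², (c³d²)² = cd⁴, (c³d²)³ = c⁴d, (c³d²)⁴ = c²d³, (c³d²)⁵ = e.
The smallest positive k with (c³d²)ᵏ = e is 5.

Answer: 5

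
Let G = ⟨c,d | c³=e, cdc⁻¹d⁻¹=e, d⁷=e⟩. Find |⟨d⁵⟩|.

|⟨d⁵⟩| equals the order of d⁵. Compute successive powers until reaching e:
  (d⁵)¹ = d⁵, (d⁵)² = d³, (d⁵)³ = d, (d⁵)⁴ = d⁶, (d⁵)⁵ = d⁴, (d⁵)⁶ = d², (d⁵)⁷ = e.
The smallest positive k with (d⁵)ᵏ = e is 7, so |⟨d⁵⟩| = 7.

Answer: 7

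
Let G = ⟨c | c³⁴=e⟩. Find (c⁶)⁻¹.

The order of (c⁶) is 17 (smallest k with (c⁶)ᵏ = e), so (c⁶)⁻¹ = (c⁶)¹⁶ = c²⁸.
Check: (c⁶) · (c²⁸) → (c⁶) · c²⁸ = e, giving e as required.

Answer: c²⁸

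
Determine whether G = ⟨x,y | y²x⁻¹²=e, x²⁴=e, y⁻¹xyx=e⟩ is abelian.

x·y = xy but y·x = x¹¹y⁻¹, so x·y ≠ y·x and G is not abelian.

Answer: No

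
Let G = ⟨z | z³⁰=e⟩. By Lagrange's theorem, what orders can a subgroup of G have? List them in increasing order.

|G| = 30 = 2 · 3 · 5. By Lagrange's theorem the order of any subgroup divides 30; the divisors of 30 are 1, 2, 3, 5, 6, 10, 15, 30.

Answer: 1, 2, 3, 5, 6, 10, 15, 30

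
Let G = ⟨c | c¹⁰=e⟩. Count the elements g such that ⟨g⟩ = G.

G is cyclic of order 10. An element generates G iff its order is 10, and a cyclic group of order 10 has exactly φ(10) = 4 such elements.

Answer: 4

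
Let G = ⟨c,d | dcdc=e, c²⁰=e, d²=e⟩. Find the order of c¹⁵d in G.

Compute successive powers until reaching e:
  (c¹⁵d)¹ = c¹⁵d, (c¹⁵d)² = e.
The smallest positive k with (c¹⁵d)ᵏ = e is 2.

Answer: 2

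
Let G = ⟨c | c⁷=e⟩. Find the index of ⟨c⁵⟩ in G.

First find ord(c⁵) by computing successive powers:
  (c⁵)¹ = c⁵, (c⁵)² = c³, (c⁵)³ = c, (c⁵)⁴ = c⁶, (c⁵)⁵ = c⁴, (c⁵)⁶ = c², (c⁵)⁷ = e.
So |⟨c⁵⟩| = ord(c⁵) = 7. With |G| = 7, by Lagrange [G : ⟨c⁵⟩] = 7/7 = 1.

Answer: 1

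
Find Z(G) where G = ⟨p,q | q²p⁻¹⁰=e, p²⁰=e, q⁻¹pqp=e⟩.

An element z ∈ Z(G) iff z commutes with every generator.
For example p¹⁰ is central: (p¹⁰)·p = p¹¹ = p·(p¹⁰); (p¹⁰)·q = q⁻¹ = q·(p¹⁰).
Whereas p ∉ Z(G) since p·q = pq ≠ p⁹q⁻¹ = q·p.
Checking each of the 40 elements this way gives Z(G) = {e, p¹⁰}, of order 2.

Answer: {e, p¹⁰}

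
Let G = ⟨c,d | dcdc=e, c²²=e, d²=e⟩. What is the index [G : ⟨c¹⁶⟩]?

First find ord(c¹⁶) by computing successive powers:
  (c¹⁶)¹ = c¹⁶, (c¹⁶)² = c¹⁰, (c¹⁶)³ = c⁴, (c¹⁶)⁴ = c²⁰, (c¹⁶)⁵ = c¹⁴, (c¹⁶)⁶ = c⁸, (c¹⁶)⁷ = c², (c¹⁶)⁸ = c¹⁸, (c¹⁶)⁹ = c¹², (c¹⁶)¹⁰ = c⁶, (c¹⁶)¹¹ = e.
So |⟨c¹⁶⟩| = ord(c¹⁶) = 11. With |G| = 44, by Lagrange [G : ⟨c¹⁶⟩] = 44/11 = 4.

Answer: 4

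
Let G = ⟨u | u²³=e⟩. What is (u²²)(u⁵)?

Compute (u²²) · (u⁵) by multiplying left to right and reducing via the relations at each step:
  (u²²) · u⁵ = u⁴

Answer: u⁴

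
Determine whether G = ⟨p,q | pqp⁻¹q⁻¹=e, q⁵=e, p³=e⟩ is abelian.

Each pair of generators commutes: p·q = pq = q·p. Since the generators pairwise commute, every element of G commutes with every other, so G is abelian.

Answer: Yes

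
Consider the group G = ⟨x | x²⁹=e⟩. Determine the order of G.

G is generated by a single element, so G is cyclic. The relator gives x²⁹ = e and no smaller power is forced to be e, so the 29 powers {e, x, x², x³, x⁴, x⁵, x⁶, x⁷, x⁸, x⁹, x²², x²³, x²¹, x²⁰, x²⁴, x²⁵, x²⁶, x²⁷, x²⁸, x¹², x¹³, x¹¹, x¹⁰, x¹⁴, x¹⁵, x¹⁶, x¹⁷, x¹⁸, x¹⁹} are distinct. Hence |G| = 29.

Answer: 29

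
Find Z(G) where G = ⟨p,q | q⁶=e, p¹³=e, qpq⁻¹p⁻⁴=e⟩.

An element z ∈ Z(G) iff z commutes with every generator.
For example e is central: e·p = p = p·e; e·q = q = q·e.
Whereas p ∉ Z(G) since p·q = pq ≠ p⁴q = q·p.
Checking each of the 78 elements this way gives Z(G) = {e}, of order 1.

Answer: {e}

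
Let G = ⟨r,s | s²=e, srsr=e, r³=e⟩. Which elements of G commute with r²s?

⟨r²s⟩ ⊆ C_G(r²s) since powers of r²s commute with r²s; so |C_G(r²s)| ≥ |⟨r²s⟩| = 2.
By orbit–stabilizer, |C_G(r²s)| = |G| / |conj. class of r²s| = 6 / 3 = 2.
The 2 elements commuting with r²s are {e, r²s}.

Answer: {e, r²s}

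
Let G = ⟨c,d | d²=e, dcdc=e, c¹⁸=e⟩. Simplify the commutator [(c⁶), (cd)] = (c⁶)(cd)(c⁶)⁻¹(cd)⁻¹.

[(c⁶), (cd)] = (c⁶)·(cd)·(c⁶)⁻¹·(cd)⁻¹.
  (c⁶) · (cd) = c⁷d
  (c⁷d) · (c¹²) = c¹³d
  (c¹³d) · (cd) = c¹²

Answer: c¹²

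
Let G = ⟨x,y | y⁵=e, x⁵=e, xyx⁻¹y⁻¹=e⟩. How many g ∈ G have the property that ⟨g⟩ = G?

⟨g⟩ = G would require ord(g) = |G| = 25, but the maximum element order in G is 5 < 25. So G is not cyclic and no single element generates it: the count is 0.

Answer: 0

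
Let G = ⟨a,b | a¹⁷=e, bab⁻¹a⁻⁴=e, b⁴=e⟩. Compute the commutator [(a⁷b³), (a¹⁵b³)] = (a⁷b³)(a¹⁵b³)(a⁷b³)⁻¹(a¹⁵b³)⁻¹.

[(a⁷b³), (a¹⁵b³)] = (a⁷b³)·(a¹⁵b³)·(a⁷b³)⁻¹·(a¹⁵b³)⁻¹.
  (a⁷b³) · (a¹⁵b³) = a¹⁵b²
  (a¹⁵b²) · (a⁶b) = a⁹b³
  (a⁹b³) · (a⁸b) = a¹¹

Answer: a¹¹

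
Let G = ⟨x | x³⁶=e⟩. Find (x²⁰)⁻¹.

The order of (x²⁰) is 9 (smallest k with (x²⁰)ᵏ = e), so (x²⁰)⁻¹ = (x²⁰)⁸ = x¹⁶.
Check: (x²⁰) · (x¹⁶) → (x²⁰) · x¹⁶ = e, giving e as required.

Answer: x¹⁶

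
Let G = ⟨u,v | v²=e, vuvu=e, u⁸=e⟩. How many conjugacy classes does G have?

The conjugacy classes (representative and size) are:
  [e] (size 1), [u] (size 2), [u⁶] (size 2), [u³] (size 2), [u⁴] (size 1), [v] (size 4), [u⁵v] (size 4).
Class equation: 1 + 2 + 2 + 2 + 1 + 4 + 4 = 16 = |G|. So G has 7 conjugacy classes.

Answer: 7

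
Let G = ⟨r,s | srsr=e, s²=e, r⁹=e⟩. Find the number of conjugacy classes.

The conjugacy classes (representative and size) are:
  [e] (size 1), [r⁸] (size 2), [r⁷] (size 2), [r⁶] (size 2), [r⁵] (size 2), [r⁴s] (size 9).
Class equation: 1 + 2 + 2 + 2 + 2 + 9 = 18 = |G|. So G has 6 conjugacy classes.

Answer: 6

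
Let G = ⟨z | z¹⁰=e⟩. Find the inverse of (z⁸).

The order of (z⁸) is 5 (smallest k with (z⁸)ᵏ = e), so (z⁸)⁻¹ = (z⁸)⁴ = z².
Check: (z⁸) · (z²) → (z⁸) · z² = e, giving e as required.

Answer: z²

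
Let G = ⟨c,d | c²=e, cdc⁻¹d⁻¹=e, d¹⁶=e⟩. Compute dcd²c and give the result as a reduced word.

Multiply left to right, reducing at each step:
  d · c = cd
  (cd) · d² = cd³
  (cd³) · c = d³

Answer: d³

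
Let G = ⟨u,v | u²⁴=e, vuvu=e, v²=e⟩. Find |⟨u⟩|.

|⟨u⟩| equals the order of u. Compute successive powers until reaching e:
  u¹ = u, u² = u², u³ = u³, u⁴ = u⁴, u⁵ = u⁵, u⁶ = u⁶, u⁷ = u⁷, u⁸ = u⁸, u⁹ = u⁹, u¹⁰ = u¹⁰, u¹¹ = u¹¹, u¹² = u¹², u¹³ = u¹³, u¹⁴ = u¹⁴, u¹⁵ = u¹⁵, u¹⁶ = u¹⁶, u¹⁷ = u¹⁷, u¹⁸ = u¹⁸, u¹⁹ = u¹⁹, u²⁰ = u²⁰, u²¹ = u²¹, u²² = u²², u²³ = u²³, u²⁴ = e.
The smallest positive k with uᵏ = e is 24, so |⟨u⟩| = 24.

Answer: 24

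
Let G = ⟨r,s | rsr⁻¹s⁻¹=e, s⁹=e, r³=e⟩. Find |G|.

Enumerate words in the generators, reducing via the relations: the distinct elements are
  {e, r, s, rs, r², s², s³, s⁴, s⁵, s⁶, s⁷, s⁸, rs², rs³, rs⁴, rs⁵, rs⁶, rs⁷, rs⁸, r²s, r²s², r²s³, r²s⁴, r²s⁵, r²s⁶, r²s⁷, r²s⁸}.
No further products give new elements, so |G| = 27.

Answer: 27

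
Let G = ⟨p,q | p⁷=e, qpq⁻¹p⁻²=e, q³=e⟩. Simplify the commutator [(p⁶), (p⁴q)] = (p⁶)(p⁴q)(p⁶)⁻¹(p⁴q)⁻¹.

[(p⁶), (p⁴q)] = (p⁶)·(p⁴q)·(p⁶)⁻¹·(p⁴q)⁻¹.
  (p⁶) · (p⁴q) = p³q
  (p³q) · p = p⁵q
  (p⁵q) · (p⁵q²) = p

Answer: p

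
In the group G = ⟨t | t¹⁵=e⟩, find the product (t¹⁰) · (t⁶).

Compute (t¹⁰) · (t⁶) by multiplying left to right and reducing via the relations at each step:
  (t¹⁰) · t⁶ = t

Answer: t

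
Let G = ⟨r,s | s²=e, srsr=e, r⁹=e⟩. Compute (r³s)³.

Compute successive powers of (r³s), reducing at each step:
  (r³s)²: (r³s) · r³ = s;   s · s = e
  (r³s)³: e · r³ = r³;   (r³) · s = r³s

Answer: r³s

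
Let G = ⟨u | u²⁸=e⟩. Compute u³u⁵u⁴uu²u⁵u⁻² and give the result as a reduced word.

Multiply left to right, reducing at each step:
  (u³) · u⁵ = u⁸
  (u⁸) · u⁴ = u¹²
  (u¹²) · u = u¹³
  (u¹³) · u² = u¹⁵
  (u¹⁵) · u⁵ = u²⁰
  (u²⁰) · u⁻² = u¹⁸

Answer: u¹⁸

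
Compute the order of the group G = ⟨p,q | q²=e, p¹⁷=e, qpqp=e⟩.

Enumerate words in the generators, reducing via the relations: the distinct elements are
  {e, p, q, pq, p², p³, p⁴, p⁵, p⁶, p⁷, p⁸, p⁹, p²q, p³q, p¹², p¹³, p¹¹, p¹⁰, p¹⁴, p¹⁵, p¹⁶, p⁴q, p⁵q, p⁶q, p⁷q, p⁸q, p⁹q, p¹²q, p¹³q, p¹¹q, p¹⁰q, p¹⁴q, p¹⁵q, p¹⁶q}.
No further products give new elements, so |G| = 34.

Answer: 34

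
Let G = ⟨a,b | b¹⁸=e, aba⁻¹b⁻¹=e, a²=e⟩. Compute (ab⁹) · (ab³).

Compute (ab⁹) · (ab³) by multiplying left to right and reducing via the relations at each step:
  (ab⁹) · a = b⁹
  (b⁹) · b³ = b¹²

Answer: b¹²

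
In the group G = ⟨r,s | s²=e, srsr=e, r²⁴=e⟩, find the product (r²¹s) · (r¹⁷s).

Compute (r²¹s) · (r¹⁷s) by multiplying left to right and reducing via the relations at each step:
  (r²¹s) · r¹⁷ = r⁴s
  (r⁴s) · s = r⁴

Answer: r⁴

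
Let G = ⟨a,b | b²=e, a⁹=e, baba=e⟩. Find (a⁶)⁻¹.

The order of (a⁶) is 3 (smallest k with (a⁶)ᵏ = e), so (a⁶)⁻¹ = (a⁶)² = a³.
Check: (a⁶) · (a³) → (a⁶) · a³ = e, giving e as required.

Answer: a³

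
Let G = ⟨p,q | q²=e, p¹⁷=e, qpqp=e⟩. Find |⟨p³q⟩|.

|⟨p³q⟩| equals the order of p³q. Compute successive powers until reaching e:
  (p³q)¹ = p³q, (p³q)² = e.
The smallest positive k with (p³q)ᵏ = e is 2, so |⟨p³q⟩| = 2.

Answer: 2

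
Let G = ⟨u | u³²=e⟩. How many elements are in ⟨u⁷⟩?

|⟨u⁷⟩| equals the order of u⁷. Compute successive powers until reaching e:
  (u⁷)¹ = u⁷, (u⁷)² = u¹⁴, (u⁷)³ = u²¹, (u⁷)⁴ = u²⁸, (u⁷)⁵ = u³, (u⁷)⁶ = u¹⁰, (u⁷)⁷ = u¹⁷, (u⁷)⁸ = u²⁴, (u⁷)⁹ = u³¹, (u⁷)¹⁰ = u⁶, (u⁷)¹¹ = u¹³, (u⁷)¹² = u²⁰, (u⁷)¹³ = u²⁷, (u⁷)¹⁴ = u², (u⁷)¹⁵ = u⁹, (u⁷)¹⁶ = u¹⁶, (u⁷)¹⁷ = u²³, (u⁷)¹⁸ = u³⁰, (u⁷)¹⁹ = u⁵, (u⁷)²⁰ = u¹², (u⁷)²¹ = u¹⁹, (u⁷)²² = u²⁶, (u⁷)²³ = u, (u⁷)²⁴ = u⁸, (u⁷)²⁵ = u¹⁵, (u⁷)²⁶ = u²², (u⁷)²⁷ = u²⁹, (u⁷)²⁸ = u⁴, (u⁷)²⁹ = u¹¹, (u⁷)³⁰ = u¹⁸, (u⁷)³¹ = u²⁵, (u⁷)³² = e.
The smallest positive k with (u⁷)ᵏ = e is 32, so |⟨u⁷⟩| = 32.

Answer: 32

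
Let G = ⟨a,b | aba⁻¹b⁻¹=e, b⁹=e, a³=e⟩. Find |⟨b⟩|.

|⟨b⟩| equals the order of b. Compute successive powers until reaching e:
  b¹ = b, b² = b², b³ = b³, b⁴ = b⁴, b⁵ = b⁵, b⁶ = b⁶, b⁷ = b⁷, b⁸ = b⁸, b⁹ = e.
The smallest positive k with bᵏ = e is 9, so |⟨b⟩| = 9.

Answer: 9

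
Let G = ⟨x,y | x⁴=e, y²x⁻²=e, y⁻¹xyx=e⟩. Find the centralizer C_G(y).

⟨y⟩ ⊆ C_G(y) since powers of y commute with y; so |C_G(y)| ≥ |⟨y⟩| = 4.
By orbit–stabilizer, |C_G(y)| = |G| / |conj. class of y| = 8 / 2 = 4.
The 4 elements commuting with y are {e, x², y, y⁻¹}.

Answer: {e, x², y, y⁻¹}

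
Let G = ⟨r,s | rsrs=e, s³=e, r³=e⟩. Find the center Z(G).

An element z ∈ Z(G) iff z commutes with every generator.
For example e is central: e·r = r = r·e; e·s = s = s·e.
Whereas r ∉ Z(G) since r·s = rs ≠ r²s² = s·r.
Checking each of the 12 elements this way gives Z(G) = {e}, of order 1.

Answer: {e}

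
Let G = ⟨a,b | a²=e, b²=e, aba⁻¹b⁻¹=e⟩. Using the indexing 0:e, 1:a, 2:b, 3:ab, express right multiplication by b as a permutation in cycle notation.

(0 2)(1 3)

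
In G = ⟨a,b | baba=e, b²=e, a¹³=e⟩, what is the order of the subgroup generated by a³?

|⟨a³⟩| equals the order of a³. Compute successive powers until reaching e:
  (a³)¹ = a³, (a³)² = a⁶, (a³)³ = a⁹, (a³)⁴ = a¹², (a³)⁵ = a², (a³)⁶ = a⁵, (a³)⁷ = a⁸, (a³)⁸ = a¹¹, (a³)⁹ = a, (a³)¹⁰ = a⁴, (a³)¹¹ = a⁷, (a³)¹² = a¹⁰, (a³)¹³ = e.
The smallest positive k with (a³)ᵏ = e is 13, so |⟨a³⟩| = 13.

Answer: 13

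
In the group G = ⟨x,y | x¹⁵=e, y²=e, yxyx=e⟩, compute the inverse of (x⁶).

The order of (x⁶) is 5 (smallest k with (x⁶)ᵏ = e), so (x⁶)⁻¹ = (x⁶)⁴ = x⁹.
Check: (x⁶) · (x⁹) → (x⁶) · x⁹ = e, giving e as required.

Answer: x⁹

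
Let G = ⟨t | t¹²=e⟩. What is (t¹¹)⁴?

Compute successive powers of (t¹¹), reducing at each step:
  (t¹¹)²: (t¹¹) · t¹¹ = t¹⁰
  (t¹¹)³: (t¹⁰) · t¹¹ = t⁹
  (t¹¹)⁴: (t⁹) · t¹¹ = t⁸

Answer: t⁸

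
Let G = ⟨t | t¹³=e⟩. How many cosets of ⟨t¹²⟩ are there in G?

First find ord(t¹²) by computing successive powers:
  (t¹²)¹ = t¹², (t¹²)² = t¹¹, (t¹²)³ = t¹⁰, (t¹²)⁴ = t⁹, (t¹²)⁵ = t⁸, (t¹²)⁶ = t⁷, (t¹²)⁷ = t⁶, (t¹²)⁸ = t⁵, (t¹²)⁹ = t⁴, (t¹²)¹⁰ = t³, (t¹²)¹¹ = t², (t¹²)¹² = t, (t¹²)¹³ = e.
So |⟨t¹²⟩| = ord(t¹²) = 13. With |G| = 13, by Lagrange [G : ⟨t¹²⟩] = 13/13 = 1.

Answer: 1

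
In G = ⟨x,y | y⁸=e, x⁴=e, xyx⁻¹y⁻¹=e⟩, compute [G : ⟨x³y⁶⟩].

First find ord(x³y⁶) by computing successive powers:
  (x³y⁶)¹ = x³y⁶, (x³y⁶)² = x²y⁴, (x³y⁶)³ = xy², (x³y⁶)⁴ = e.
So |⟨x³y⁶⟩| = ord(x³y⁶) = 4. With |G| = 32, by Lagrange [G : ⟨x³y⁶⟩] = 32/4 = 8.

Answer: 8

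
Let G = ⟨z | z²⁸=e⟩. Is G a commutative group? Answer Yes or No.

G has a single generator, so G is cyclic and hence abelian.

Answer: Yes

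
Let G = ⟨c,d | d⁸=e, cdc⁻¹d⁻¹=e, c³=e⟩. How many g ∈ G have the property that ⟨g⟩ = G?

G is cyclic of order 24. An element generates G iff its order is 24, and a cyclic group of order 24 has exactly φ(24) = 8 such elements.

Answer: 8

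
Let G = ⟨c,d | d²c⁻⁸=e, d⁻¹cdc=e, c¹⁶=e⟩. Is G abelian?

c·d = cd but d·c = c⁷d⁻¹, so c·d ≠ d·c and G is not abelian.

Answer: No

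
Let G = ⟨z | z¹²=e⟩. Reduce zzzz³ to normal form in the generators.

Multiply left to right, reducing at each step:
  z · z = z²
  (z²) · z = z³
  (z³) · z³ = z⁶

Answer: z⁶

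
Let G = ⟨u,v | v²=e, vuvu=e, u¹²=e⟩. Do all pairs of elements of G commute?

u·v = uv but v·u = u¹¹v, so u·v ≠ v·u and G is not abelian.

Answer: No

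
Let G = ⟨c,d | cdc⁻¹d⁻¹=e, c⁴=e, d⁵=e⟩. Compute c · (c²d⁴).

Compute c · (c²d⁴) by multiplying left to right and reducing via the relations at each step:
  c · c² = c³
  (c³) · d⁴ = c³d⁴

Answer: c³d⁴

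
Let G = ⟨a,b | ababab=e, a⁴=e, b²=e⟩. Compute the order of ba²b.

Compute successive powers until reaching e:
  (ba²b)¹ = ba²b, (ba²b)² = e.
The smallest positive k with (ba²b)ᵏ = e is 2.

Answer: 2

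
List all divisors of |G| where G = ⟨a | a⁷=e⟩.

|G| = 7 = 7. By Lagrange's theorem the order of any subgroup divides 7; the divisors of 7 are 1, 7.

Answer: 1, 7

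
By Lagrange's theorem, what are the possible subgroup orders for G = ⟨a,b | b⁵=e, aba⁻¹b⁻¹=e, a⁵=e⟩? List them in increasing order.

|G| = 25 = 5². By Lagrange's theorem the order of any subgroup divides 25; the divisors of 25 are 1, 5, 25.

Answer: 1, 5, 25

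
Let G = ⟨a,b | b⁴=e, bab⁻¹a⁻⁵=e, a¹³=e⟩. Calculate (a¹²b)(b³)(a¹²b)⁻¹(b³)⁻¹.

[(a¹²b), (b³)] = (a¹²b)·(b³)·(a¹²b)⁻¹·(b³)⁻¹.
  (a¹²b) · (b³) = a¹²
  (a¹²) · (a⁸b³) = a⁷b³
  (a⁷b³) · b = a⁷

Answer: a⁷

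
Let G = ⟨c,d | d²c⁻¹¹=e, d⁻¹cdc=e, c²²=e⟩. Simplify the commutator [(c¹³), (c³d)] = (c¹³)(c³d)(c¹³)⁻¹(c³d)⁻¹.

[(c¹³), (c³d)] = (c¹³)·(c³d)·(c¹³)⁻¹·(c³d)⁻¹.
  (c¹³) · (c³d) = c⁵d⁻¹
  (c⁵d⁻¹) · (c⁹) = c⁷d
  (c⁷d) · (c³d⁻¹) = c⁴

Answer: c⁴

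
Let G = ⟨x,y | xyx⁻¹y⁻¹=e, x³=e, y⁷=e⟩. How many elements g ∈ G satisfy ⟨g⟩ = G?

G is cyclic of order 21. An element generates G iff its order is 21, and a cyclic group of order 21 has exactly φ(21) = 12 such elements.

Answer: 12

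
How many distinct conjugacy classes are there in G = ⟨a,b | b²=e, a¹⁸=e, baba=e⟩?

The conjugacy classes (representative and size) are:
  [e] (size 1), [a] (size 2), [a²] (size 2), [a³] (size 2), [a¹⁴] (size 2), [a⁵] (size 2), [a¹²] (size 2), [a⁷] (size 2), [a¹⁰] (size 2), [a⁹] (size 1), [a¹⁰b] (size 9), [ab] (size 9).
Class equation: 1 + 2 + 2 + 2 + 2 + 2 + 2 + 2 + 2 + 1 + 9 + 9 = 36 = |G|. So G has 12 conjugacy classes.

Answer: 12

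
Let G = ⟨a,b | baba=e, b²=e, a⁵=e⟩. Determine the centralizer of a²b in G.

⟨a²b⟩ ⊆ C_G(a²b) since powers of a²b commute with a²b; so |C_G(a²b)| ≥ |⟨a²b⟩| = 2.
By orbit–stabilizer, |C_G(a²b)| = |G| / |conj. class of a²b| = 10 / 5 = 2.
The 2 elements commuting with a²b are {e, a²b}.

Answer: {e, a²b}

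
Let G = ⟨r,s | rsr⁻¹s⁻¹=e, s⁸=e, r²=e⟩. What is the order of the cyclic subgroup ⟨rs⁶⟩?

|⟨rs⁶⟩| equals the order of rs⁶. Compute successive powers until reaching e:
  (rs⁶)¹ = rs⁶, (rs⁶)² = s⁴, (rs⁶)³ = rs², (rs⁶)⁴ = e.
The smallest positive k with (rs⁶)ᵏ = e is 4, so |⟨rs⁶⟩| = 4.

Answer: 4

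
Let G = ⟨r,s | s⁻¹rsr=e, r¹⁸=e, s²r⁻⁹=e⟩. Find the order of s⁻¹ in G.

Compute successive powers until reaching e:
  (s⁻¹)¹ = s⁻¹, (s⁻¹)² = r⁹, (s⁻¹)³ = s, (s⁻¹)⁴ = e.
The smallest positive k with (s⁻¹)ᵏ = e is 4.

Answer: 4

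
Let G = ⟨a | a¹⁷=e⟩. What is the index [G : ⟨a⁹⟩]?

First find ord(a⁹) by computing successive powers:
  (a⁹)¹ = a⁹, (a⁹)² = a, (a⁹)³ = a¹⁰, (a⁹)⁴ = a², (a⁹)⁵ = a¹¹, (a⁹)⁶ = a³, (a⁹)⁷ = a¹², (a⁹)⁸ = a⁴, (a⁹)⁹ = a¹³, (a⁹)¹⁰ = a⁵, (a⁹)¹¹ = a¹⁴, (a⁹)¹² = a⁶, (a⁹)¹³ = a¹⁵, (a⁹)¹⁴ = a⁷, (a⁹)¹⁵ = a¹⁶, (a⁹)¹⁶ = a⁸, (a⁹)¹⁷ = e.
So |⟨a⁹⟩| = ord(a⁹) = 17. With |G| = 17, by Lagrange [G : ⟨a⁹⟩] = 17/17 = 1.

Answer: 1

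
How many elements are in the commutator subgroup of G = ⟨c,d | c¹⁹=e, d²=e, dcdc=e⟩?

G' = [G, G] is generated by all commutators. The generator-pair commutators are: [c, d] = c².
The subgroup they normally generate is {e, c, c², c³, c⁴, c⁵, c⁶, c⁷, c⁸, c⁹, c¹⁰, c¹¹, c¹², c¹³, c¹⁴, c¹⁵, c¹⁶, c¹⁷, c¹⁸}, of order 19.
Check: |G/G'| = 38/19 = 2 is the order of the abelianisation.

Answer: 19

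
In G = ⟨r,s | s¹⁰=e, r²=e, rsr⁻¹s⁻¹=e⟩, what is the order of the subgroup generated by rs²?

|⟨rs²⟩| equals the order of rs². Compute successive powers until reaching e:
  (rs²)¹ = rs², (rs²)² = s⁴, (rs²)³ = rs⁶, (rs²)⁴ = s⁸, (rs²)⁵ = r, (rs²)⁶ = s², (rs²)⁷ = rs⁴, (rs²)⁸ = s⁶, (rs²)⁹ = rs⁸, (rs²)¹⁰ = e.
The smallest positive k with (rs²)ᵏ = e is 10, so |⟨rs²⟩| = 10.

Answer: 10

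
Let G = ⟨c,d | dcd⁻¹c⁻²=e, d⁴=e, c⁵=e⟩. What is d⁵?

Compute successive powers of d, reducing at each step:
  d²: d · d = d²
  d³: (d²) · d = d³
  d⁴: (d³) · d = e
  d⁵: e · d = d

Answer: d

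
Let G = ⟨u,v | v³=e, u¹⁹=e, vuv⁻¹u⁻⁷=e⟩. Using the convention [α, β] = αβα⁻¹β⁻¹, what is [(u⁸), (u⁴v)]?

[(u⁸), (u⁴v)] = (u⁸)·(u⁴v)·(u⁸)⁻¹·(u⁴v)⁻¹.
  (u⁸) · (u⁴v) = u¹²v
  (u¹²v) · (u¹¹) = u¹³v
  (u¹³v) · (u¹³v²) = u⁹

Answer: u⁹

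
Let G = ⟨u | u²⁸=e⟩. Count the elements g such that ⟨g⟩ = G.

G is cyclic of order 28. An element generates G iff its order is 28, and a cyclic group of order 28 has exactly φ(28) = 12 such elements.

Answer: 12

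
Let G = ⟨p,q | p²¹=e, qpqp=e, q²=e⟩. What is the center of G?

An element z ∈ Z(G) iff z commutes with every generator.
For example e is central: e·p = p = p·e; e·q = q = q·e.
Whereas p ∉ Z(G) since p·q = pq ≠ p²⁰q = q·p.
Checking each of the 42 elements this way gives Z(G) = {e}, of order 1.

Answer: {e}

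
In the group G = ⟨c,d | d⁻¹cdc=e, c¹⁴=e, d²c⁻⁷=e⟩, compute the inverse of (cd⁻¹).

The order of (cd⁻¹) is 4 (smallest k with (cd⁻¹)ᵏ = e), so (cd⁻¹)⁻¹ = (cd⁻¹)³ = cd.
Check: (cd⁻¹) · (cd) → (cd⁻¹) · c = d⁻¹;   (d⁻¹) · d = e, giving e as required.

Answer: cd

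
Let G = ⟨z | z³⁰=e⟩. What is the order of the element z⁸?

Compute successive powers until reaching e:
  (z⁸)¹ = z⁸, (z⁸)² = z¹⁶, (z⁸)³ = z²⁴, (z⁸)⁴ = z², (z⁸)⁵ = z¹⁰, (z⁸)⁶ = z¹⁸, (z⁸)⁷ = z²⁶, (z⁸)⁸ = z⁴, (z⁸)⁹ = z¹², (z⁸)¹⁰ = z²⁰, (z⁸)¹¹ = z²⁸, (z⁸)¹² = z⁶, (z⁸)¹³ = z¹⁴, (z⁸)¹⁴ = z²², (z⁸)¹⁵ = e.
The smallest positive k with (z⁸)ᵏ = e is 15.

Answer: 15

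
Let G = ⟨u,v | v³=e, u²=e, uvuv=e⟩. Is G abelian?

u·v = uv but v·u = uv², so u·v ≠ v·u and G is not abelian.

Answer: No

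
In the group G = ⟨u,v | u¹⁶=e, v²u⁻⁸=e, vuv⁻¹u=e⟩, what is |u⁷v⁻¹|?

Compute successive powers until reaching e:
  (u⁷v⁻¹)¹ = u⁷v⁻¹, (u⁷v⁻¹)² = u⁸, (u⁷v⁻¹)³ = u⁷v, (u⁷v⁻¹)⁴ = e.
The smallest positive k with (u⁷v⁻¹)ᵏ = e is 4.

Answer: 4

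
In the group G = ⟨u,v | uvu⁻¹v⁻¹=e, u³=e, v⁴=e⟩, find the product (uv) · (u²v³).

Compute (uv) · (u²v³) by multiplying left to right and reducing via the relations at each step:
  (uv) · u² = v
  v · v³ = e

Answer: e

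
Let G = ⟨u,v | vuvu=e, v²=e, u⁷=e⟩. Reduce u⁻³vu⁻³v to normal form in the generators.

Multiply left to right, reducing at each step:
  (u⁴) · v = u⁴v
  (u⁴v) · u⁻³ = v
  v · v = e

Answer: e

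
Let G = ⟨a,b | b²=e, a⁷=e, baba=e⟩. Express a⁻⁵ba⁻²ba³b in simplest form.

Multiply left to right, reducing at each step:
  (a²) · b = a²b
  (a²b) · a⁻² = a⁴b
  (a⁴b) · b = a⁴
  (a⁴) · a³ = e
  e · b = b

Answer: b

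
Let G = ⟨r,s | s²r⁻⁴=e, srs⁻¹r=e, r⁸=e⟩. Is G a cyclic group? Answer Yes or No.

Every cyclic group is abelian. But r·s = rs while s·r = r³s⁻¹, so r·s ≠ s·r and G is not abelian. Hence G is not cyclic.

Answer: No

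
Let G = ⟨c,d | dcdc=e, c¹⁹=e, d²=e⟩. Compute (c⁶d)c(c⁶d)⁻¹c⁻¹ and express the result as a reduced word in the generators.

[(c⁶d), c] = (c⁶d)·c·(c⁶d)⁻¹·c⁻¹.
  (c⁶d) · c = c⁵d
  (c⁵d) · (c⁶d) = c¹⁸
  (c¹⁸) · (c¹⁸) = c¹⁷

Answer: c¹⁷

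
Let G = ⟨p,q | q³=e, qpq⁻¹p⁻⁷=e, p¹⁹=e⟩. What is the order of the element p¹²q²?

Compute successive powers until reaching e:
  (p¹²q²)¹ = p¹²q², (p¹²q²)² = p¹¹q, (p¹²q²)³ = e.
The smallest positive k with (p¹²q²)ᵏ = e is 3.

Answer: 3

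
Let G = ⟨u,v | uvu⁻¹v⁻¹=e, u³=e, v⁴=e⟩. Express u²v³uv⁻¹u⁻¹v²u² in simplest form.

Multiply left to right, reducing at each step:
  (u²) · v³ = u²v³
  (u²v³) · u = v³
  (v³) · v⁻¹ = v²
  (v²) · u⁻¹ = u²v²
  (u²v²) · v² = u²
  (u²) · u² = u

Answer: u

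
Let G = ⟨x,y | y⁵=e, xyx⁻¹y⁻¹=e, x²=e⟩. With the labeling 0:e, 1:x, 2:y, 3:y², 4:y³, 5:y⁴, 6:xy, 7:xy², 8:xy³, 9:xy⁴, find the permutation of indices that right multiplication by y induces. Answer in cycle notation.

(0 2 3 4 5)(1 6 7 8 9)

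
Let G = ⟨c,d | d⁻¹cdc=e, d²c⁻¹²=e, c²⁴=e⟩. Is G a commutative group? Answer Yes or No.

c·d = cd but d·c = c¹¹d⁻¹, so c·d ≠ d·c and G is not abelian.

Answer: No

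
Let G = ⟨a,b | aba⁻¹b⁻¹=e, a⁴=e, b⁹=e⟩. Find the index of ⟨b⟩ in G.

First find ord(b) by computing successive powers:
  b¹ = b, b² = b², b³ = b³, b⁴ = b⁴, b⁵ = b⁵, b⁶ = b⁶, b⁷ = b⁷, b⁸ = b⁸, b⁹ = e.
So |⟨b⟩| = ord(b) = 9. With |G| = 36, by Lagrange [G : ⟨b⟩] = 36/9 = 4.

Answer: 4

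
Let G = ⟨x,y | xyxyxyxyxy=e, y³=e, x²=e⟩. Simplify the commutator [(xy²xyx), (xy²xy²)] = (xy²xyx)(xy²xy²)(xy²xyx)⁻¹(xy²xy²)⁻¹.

[(xy²xyx), (xy²xy²)] = (xy²xyx)·(xy²xy²)·(xy²xyx)⁻¹·(xy²xy²)⁻¹.
  (xy²xyx) · (xy²xy²) = xy
  (xy) · (xy²xyx) = xyxy²xyx
  (xyxy²xyx) · (yxyx) = y²xy²xy

Answer: y²xy²xy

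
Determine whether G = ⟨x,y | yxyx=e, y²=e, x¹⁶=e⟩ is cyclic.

Every cyclic group is abelian. But x·y = xy while y·x = x¹⁵y, so x·y ≠ y·x and G is not abelian. Hence G is not cyclic.

Answer: No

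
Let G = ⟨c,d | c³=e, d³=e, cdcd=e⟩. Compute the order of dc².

Compute successive powers until reaching e:
  (dc²)¹ = dc², (dc²)² = cd², (dc²)³ = e.
The smallest positive k with (dc²)ᵏ = e is 3.

Answer: 3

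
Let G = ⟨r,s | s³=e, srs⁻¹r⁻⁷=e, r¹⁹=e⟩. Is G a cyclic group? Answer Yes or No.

Every cyclic group is abelian. But r·s = rs while s·r = r⁷s, so r·s ≠ s·r and G is not abelian. Hence G is not cyclic.

Answer: No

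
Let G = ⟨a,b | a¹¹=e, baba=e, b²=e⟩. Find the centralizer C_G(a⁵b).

⟨a⁵b⟩ ⊆ C_G(a⁵b) since powers of a⁵b commute with a⁵b; so |C_G(a⁵b)| ≥ |⟨a⁵b⟩| = 2.
By orbit–stabilizer, |C_G(a⁵b)| = |G| / |conj. class of a⁵b| = 22 / 11 = 2.
The 2 elements commuting with a⁵b are {e, a⁵b}.

Answer: {e, a⁵b}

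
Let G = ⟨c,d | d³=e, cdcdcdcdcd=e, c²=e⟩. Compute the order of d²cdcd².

Compute successive powers until reaching e:
  (d²cdcd²)¹ = d²cdcd², (d²cdcd²)² = dcd, (d²cdcd²)³ = d²cd², (d²cdcd²)⁴ = dcd²cd, (d²cdcd²)⁵ = e.
The smallest positive k with (d²cdcd²)ᵏ = e is 5.

Answer: 5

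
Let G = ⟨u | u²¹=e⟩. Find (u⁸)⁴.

Compute successive powers of (u⁸), reducing at each step:
  (u⁸)²: (u⁸) · u⁸ = u¹⁶
  (u⁸)³: (u¹⁶) · u⁸ = u³
  (u⁸)⁴: (u³) · u⁸ = u¹¹

Answer: u¹¹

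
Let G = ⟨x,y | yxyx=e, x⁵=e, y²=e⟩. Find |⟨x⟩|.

|⟨x⟩| equals the order of x. Compute successive powers until reaching e:
  x¹ = x, x² = x², x³ = x³, x⁴ = x⁴, x⁵ = e.
The smallest positive k with xᵏ = e is 5, so |⟨x⟩| = 5.

Answer: 5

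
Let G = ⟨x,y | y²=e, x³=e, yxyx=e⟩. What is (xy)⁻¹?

The order of (xy) is 2 (smallest k with (xy)ᵏ = e), so (xy)⁻¹ = (xy)¹ = xy.
Check: (xy) · (xy) → (xy) · x = y;   y · y = e, giving e as required.

Answer: xy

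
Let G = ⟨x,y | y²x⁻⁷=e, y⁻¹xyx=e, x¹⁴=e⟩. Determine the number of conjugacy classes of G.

The conjugacy classes (representative and size) are:
  [e] (size 1), [x¹³] (size 2), [x¹²] (size 2), [x¹¹] (size 2), [x⁴] (size 2), [x⁵] (size 2), [x⁸] (size 2), [x⁷] (size 1), [x⁵y⁻¹] (size 7), [x⁵y] (size 7).
Class equation: 1 + 2 + 2 + 2 + 2 + 2 + 2 + 1 + 7 + 7 = 28 = |G|. So G has 10 conjugacy classes.

Answer: 10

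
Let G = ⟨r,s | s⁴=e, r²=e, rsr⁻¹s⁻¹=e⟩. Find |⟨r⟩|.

|⟨r⟩| equals the order of r. Compute successive powers until reaching e:
  r¹ = r, r² = e.
The smallest positive k with rᵏ = e is 2, so |⟨r⟩| = 2.

Answer: 2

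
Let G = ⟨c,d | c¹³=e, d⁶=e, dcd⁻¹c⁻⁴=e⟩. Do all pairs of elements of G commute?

c·d = cd but d·c = c⁴d, so c·d ≠ d·c and G is not abelian.

Answer: No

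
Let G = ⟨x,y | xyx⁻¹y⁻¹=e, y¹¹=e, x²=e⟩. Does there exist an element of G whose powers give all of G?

|G| = 22. The element xy has order 22 (its powers give 22 distinct elements), so ⟨xy⟩ = G and G is cyclic.

Answer: Yes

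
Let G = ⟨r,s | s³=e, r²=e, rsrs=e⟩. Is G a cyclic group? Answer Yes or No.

Every cyclic group is abelian. But r·s = rs while s·r = rs², so r·s ≠ s·r and G is not abelian. Hence G is not cyclic.

Answer: No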